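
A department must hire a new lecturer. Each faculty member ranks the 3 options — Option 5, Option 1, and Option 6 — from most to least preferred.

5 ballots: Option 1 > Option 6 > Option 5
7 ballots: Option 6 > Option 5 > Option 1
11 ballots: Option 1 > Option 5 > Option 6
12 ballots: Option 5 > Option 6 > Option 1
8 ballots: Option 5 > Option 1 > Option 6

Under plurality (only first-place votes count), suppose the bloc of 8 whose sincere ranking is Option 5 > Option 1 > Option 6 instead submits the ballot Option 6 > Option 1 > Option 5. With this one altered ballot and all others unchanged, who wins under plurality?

First-place totals with the altered ballot: Option 5 12, Option 1 16, Option 6 15.
The switch changes the winner from Option 5 to Option 1.

Option 1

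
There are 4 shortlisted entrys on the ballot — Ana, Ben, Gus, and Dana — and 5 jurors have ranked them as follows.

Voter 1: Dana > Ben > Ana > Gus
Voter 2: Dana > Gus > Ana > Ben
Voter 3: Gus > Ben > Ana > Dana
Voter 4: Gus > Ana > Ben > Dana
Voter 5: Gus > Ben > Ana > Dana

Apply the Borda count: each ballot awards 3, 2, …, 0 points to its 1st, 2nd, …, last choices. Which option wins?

Borda scores:
  Ana: 1 + 1 + 1 + 2 + 1 = 6
  Ben: 2 + 0 + 2 + 1 + 2 = 7
  Gus: 0 + 2 + 3 + 3 + 3 = 11
  Dana: 3 + 3 + 0 + 0 + 0 = 6
Gus has the highest total.

Gus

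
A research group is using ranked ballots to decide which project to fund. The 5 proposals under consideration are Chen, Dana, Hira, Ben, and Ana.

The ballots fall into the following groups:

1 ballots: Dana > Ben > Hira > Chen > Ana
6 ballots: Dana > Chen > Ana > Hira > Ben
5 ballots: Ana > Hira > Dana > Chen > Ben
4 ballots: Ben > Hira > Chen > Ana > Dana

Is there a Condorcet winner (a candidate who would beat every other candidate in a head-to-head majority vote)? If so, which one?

None — there is no Condorcet winner

Head-to-head results (16 voters total):
Chen vs Dana: Dana wins 12–4.
Chen vs Hira: Hira wins 10–6.
Chen vs Ben: Chen wins 11–5.
Chen vs Ana: Chen wins 11–5.
Dana vs Hira: Hira wins 9–7.
Dana vs Ben: Dana wins 12–4.
Dana vs Ana: Ana wins 9–7.
Hira vs Ben: Hira wins 11–5.
Hira vs Ana: Ana wins 11–5.
Ben vs Ana: Ana wins 11–5.
No candidate beats all others: Chen beats Ana beats Dana beats Chen, a majority cycle.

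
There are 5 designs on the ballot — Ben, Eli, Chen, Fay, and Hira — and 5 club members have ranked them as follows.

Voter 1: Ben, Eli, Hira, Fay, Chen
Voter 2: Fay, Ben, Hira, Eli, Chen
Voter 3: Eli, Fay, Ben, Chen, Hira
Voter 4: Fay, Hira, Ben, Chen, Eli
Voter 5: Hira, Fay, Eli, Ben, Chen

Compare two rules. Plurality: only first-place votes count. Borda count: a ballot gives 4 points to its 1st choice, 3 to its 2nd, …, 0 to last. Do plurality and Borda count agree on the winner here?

Plurality first-place counts: Ben 1, Eli 1, Chen 0, Fay 2, Hira 1 → Fay.
Borda totals: Ben 12, Eli 10, Chen 2, Fay 15, Hira 11 → Fay.
The two rules agree on Fay.

Yes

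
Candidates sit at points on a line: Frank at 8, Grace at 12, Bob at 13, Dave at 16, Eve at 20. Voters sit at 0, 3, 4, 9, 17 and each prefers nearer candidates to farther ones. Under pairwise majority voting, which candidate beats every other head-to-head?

Frank

With single-peaked preferences on a line, the Condorcet winner is the candidate closest to the median voter.
The median voter (position 4) is closest to Frank at 8.
Check: Frank vs Eve — voters closer to Frank: 4 of 5.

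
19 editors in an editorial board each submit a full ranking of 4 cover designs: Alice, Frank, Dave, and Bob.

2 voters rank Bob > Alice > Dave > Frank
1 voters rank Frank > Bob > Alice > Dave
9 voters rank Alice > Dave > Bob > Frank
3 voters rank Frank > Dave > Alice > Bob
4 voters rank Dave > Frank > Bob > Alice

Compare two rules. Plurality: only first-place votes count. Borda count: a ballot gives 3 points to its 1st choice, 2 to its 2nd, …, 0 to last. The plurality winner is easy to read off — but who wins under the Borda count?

Dave

Plurality first-place counts: Alice 9, Frank 4, Dave 4, Bob 2 → Alice.
Borda totals: Alice 35, Frank 20, Dave 38, Bob 21 → Dave.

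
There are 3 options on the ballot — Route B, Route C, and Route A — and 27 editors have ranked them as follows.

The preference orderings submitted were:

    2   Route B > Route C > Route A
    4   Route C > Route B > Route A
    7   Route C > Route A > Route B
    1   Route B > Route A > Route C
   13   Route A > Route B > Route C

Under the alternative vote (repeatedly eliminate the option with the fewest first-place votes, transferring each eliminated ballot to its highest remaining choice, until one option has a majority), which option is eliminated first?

Route B

Round 1: Route A 13, Route C 11, Route B 3. Route B has the fewest and is eliminated.
Round 2: Route A 14, Route C 13. Route A has a majority.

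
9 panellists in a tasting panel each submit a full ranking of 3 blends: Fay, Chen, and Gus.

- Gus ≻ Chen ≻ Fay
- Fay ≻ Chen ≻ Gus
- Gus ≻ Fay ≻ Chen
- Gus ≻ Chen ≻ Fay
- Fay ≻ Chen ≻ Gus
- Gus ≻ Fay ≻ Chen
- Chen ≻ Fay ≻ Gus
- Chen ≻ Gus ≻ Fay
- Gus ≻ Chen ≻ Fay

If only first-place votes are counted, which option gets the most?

Gus

First-place vote totals:
  Fay: 2
  Chen: 2
  Gus: 5
Gus has the most first-place votes.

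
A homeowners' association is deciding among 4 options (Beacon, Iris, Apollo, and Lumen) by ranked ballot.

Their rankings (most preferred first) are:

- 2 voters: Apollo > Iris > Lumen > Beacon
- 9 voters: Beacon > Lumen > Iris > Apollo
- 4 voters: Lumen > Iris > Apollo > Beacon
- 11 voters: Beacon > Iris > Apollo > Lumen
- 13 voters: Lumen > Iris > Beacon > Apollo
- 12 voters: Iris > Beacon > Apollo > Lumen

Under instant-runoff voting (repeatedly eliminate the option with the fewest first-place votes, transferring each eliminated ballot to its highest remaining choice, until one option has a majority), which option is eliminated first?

Round 1: Beacon 20, Lumen 17, Iris 12, Apollo 2. Apollo has the fewest and is eliminated.
Round 2: Beacon 20, Lumen 17, Iris 14. Iris has the fewest and is eliminated.
Round 3: Beacon 32, Lumen 19. Beacon has a majority.

Apollo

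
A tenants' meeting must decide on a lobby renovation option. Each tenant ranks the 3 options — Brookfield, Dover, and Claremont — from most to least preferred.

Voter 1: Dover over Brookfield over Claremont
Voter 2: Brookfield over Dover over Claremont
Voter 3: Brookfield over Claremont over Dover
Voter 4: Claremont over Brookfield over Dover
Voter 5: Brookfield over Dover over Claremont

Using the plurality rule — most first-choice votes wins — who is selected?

First-place vote totals:
  Brookfield: 3
  Dover: 1
  Claremont: 1
Brookfield has the most first-place votes.

Brookfield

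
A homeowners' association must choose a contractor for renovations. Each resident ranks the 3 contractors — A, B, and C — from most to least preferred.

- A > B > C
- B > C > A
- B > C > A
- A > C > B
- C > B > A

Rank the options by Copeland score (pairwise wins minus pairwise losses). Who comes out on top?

Pairwise results:
  A vs B: B wins 3–2.
  A vs C: C wins 3–2.
  B vs C: B wins 3–2.
Copeland scores (wins − losses):
  A: 0 − 2 = -2
  B: 2 − 0 = 2
  C: 1 − 1 = 0
B has the best Copeland score.

B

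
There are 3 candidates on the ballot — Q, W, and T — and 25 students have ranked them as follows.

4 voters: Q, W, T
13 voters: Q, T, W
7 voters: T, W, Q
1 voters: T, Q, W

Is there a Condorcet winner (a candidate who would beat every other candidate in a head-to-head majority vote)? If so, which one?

Q

Head-to-head results (25 voters total):
Q vs W: Q wins 18–7.
Q vs T: Q wins 17–8.
W vs T: T wins 21–4.
Q beats each rival — W (18–7), T (17–8) — so Q is the Condorcet winner.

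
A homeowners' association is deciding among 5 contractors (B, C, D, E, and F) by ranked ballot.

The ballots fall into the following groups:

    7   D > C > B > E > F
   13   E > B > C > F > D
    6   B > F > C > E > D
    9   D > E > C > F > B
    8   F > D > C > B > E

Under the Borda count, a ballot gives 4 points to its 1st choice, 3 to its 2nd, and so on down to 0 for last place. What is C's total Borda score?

Borda scores:
  B: 7·2 + 13·3 + 6·4 + 9·0 + 8·1 = 85
  C: 7·3 + 13·2 + 6·2 + 9·2 + 8·2 = 93
  D: 7·4 + 13·0 + 6·0 + 9·4 + 8·3 = 88
  E: 7·1 + 13·4 + 6·1 + 9·3 + 8·0 = 92
  F: 7·0 + 13·1 + 6·3 + 9·1 + 8·4 = 72

93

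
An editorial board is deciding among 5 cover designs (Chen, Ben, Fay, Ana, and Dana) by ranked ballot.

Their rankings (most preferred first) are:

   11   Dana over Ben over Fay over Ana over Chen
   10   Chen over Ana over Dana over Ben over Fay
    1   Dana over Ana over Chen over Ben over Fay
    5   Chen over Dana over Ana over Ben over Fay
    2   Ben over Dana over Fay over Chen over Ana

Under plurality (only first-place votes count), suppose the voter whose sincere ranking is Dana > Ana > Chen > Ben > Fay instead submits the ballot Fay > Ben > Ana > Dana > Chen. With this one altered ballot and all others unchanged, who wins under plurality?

Chen

First-place totals with the altered ballot: Chen 15, Ben 2, Fay 1, Ana 0, Dana 11.
The winner is unchanged: still Chen.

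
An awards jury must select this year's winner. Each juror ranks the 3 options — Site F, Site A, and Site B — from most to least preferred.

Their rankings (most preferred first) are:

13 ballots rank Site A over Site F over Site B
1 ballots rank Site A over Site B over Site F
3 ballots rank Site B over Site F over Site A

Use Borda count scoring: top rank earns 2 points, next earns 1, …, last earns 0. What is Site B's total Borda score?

7

Borda scores:
  Site F: 13·1 + 0 + 3·1 = 16
  Site A: 13·2 + 2 + 3·0 = 28
  Site B: 13·0 + 1 + 3·2 = 7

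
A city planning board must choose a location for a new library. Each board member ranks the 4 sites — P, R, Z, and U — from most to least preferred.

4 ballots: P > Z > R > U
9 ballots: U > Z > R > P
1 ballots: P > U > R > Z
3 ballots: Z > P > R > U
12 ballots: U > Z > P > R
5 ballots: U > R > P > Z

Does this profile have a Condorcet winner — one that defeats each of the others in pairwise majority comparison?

Yes

Head-to-head results (34 voters total):
P vs R: P wins 20–14.
P vs Z: Z wins 24–10.
P vs U: U wins 26–8.
R vs Z: Z wins 28–6.
R vs U: U wins 27–7.
Z vs U: U wins 27–7.
U beats each rival — P (26–8), R (27–7), Z (27–7) — so U is the Condorcet winner.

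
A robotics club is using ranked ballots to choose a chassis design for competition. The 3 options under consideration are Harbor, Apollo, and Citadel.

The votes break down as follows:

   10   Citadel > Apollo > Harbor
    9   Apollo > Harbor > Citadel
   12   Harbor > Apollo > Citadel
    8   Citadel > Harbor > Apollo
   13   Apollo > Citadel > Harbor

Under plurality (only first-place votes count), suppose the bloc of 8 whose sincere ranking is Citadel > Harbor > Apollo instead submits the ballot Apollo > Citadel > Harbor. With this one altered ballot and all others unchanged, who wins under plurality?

First-place totals with the altered ballot: Harbor 12, Apollo 30, Citadel 10.
The winner is unchanged: still Apollo.

Apollo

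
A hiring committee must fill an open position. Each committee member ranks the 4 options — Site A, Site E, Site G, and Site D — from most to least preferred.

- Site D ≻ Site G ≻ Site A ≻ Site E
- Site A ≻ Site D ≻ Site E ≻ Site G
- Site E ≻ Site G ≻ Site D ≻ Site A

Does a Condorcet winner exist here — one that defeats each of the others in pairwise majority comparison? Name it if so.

Head-to-head results (3 voters total):
Site A vs Site E: Site A wins 2–1.
Site A vs Site G: Site G wins 2–1.
Site A vs Site D: Site D wins 2–1.
Site E vs Site G: Site E wins 2–1.
Site E vs Site D: Site D wins 2–1.
Site G vs Site D: Site D wins 2–1.
Site D beats each rival — Site A (2–1), Site E (2–1), Site G (2–1) — so Site D is the Condorcet winner.

Site D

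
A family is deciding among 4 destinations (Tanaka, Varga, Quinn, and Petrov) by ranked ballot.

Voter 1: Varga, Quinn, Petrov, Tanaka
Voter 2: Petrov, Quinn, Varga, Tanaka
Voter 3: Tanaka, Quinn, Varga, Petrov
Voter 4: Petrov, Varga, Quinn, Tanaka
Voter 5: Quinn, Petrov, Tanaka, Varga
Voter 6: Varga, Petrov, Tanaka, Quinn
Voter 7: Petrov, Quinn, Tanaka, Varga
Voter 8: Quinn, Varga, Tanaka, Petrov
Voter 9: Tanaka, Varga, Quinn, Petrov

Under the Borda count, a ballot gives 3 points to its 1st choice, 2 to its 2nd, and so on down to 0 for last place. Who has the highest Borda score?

Quinn

Borda scores:
  Tanaka: 0 + 0 + 3 + 0 + 1 + 1 + 1 + 1 + 3 = 10
  Varga: 3 + 1 + 1 + 2 + 0 + 3 + 0 + 2 + 2 = 14
  Quinn: 2 + 2 + 2 + 1 + 3 + 0 + 2 + 3 + 1 = 16
  Petrov: 1 + 3 + 0 + 3 + 2 + 2 + 3 + 0 + 0 = 14
Quinn has the highest total.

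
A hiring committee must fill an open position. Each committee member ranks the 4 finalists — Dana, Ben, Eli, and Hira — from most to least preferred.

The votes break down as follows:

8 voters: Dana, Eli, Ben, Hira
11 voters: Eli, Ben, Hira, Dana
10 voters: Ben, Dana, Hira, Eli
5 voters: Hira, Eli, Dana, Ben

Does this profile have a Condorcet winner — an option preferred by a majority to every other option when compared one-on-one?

Head-to-head results (34 voters total):
Dana vs Ben: Ben wins 21–13.
Dana vs Eli: Dana wins 18–16.
Dana vs Hira: Dana wins 18–16.
Ben vs Eli: Eli wins 24–10.
Ben vs Hira: Ben wins 29–5.
Eli vs Hira: Eli wins 19–15.
No candidate beats all others: Dana beats Eli beats Ben beats Dana, a majority cycle.

No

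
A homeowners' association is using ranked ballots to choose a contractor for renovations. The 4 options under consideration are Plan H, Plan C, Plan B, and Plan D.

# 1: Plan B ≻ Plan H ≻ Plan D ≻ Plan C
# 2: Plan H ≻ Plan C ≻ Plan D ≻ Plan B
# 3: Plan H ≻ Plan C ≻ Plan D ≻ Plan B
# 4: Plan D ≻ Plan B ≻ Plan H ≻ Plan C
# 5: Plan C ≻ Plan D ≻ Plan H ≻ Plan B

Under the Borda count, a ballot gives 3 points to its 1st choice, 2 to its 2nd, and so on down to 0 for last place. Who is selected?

Plan H

Borda scores:
  Plan H: 2 + 3 + 3 + 1 + 1 = 10
  Plan C: 0 + 2 + 2 + 0 + 3 = 7
  Plan B: 3 + 0 + 0 + 2 + 0 = 5
  Plan D: 1 + 1 + 1 + 3 + 2 = 8
Plan H has the highest total.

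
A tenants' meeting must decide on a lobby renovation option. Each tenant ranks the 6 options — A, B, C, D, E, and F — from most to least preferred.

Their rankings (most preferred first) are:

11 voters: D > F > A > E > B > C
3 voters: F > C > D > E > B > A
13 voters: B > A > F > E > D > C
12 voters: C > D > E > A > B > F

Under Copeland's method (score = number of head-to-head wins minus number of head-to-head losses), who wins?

Pairwise results:
  A vs B: A wins 23–16.
  A vs C: A wins 24–15.
  A vs D: D wins 26–13.
  A vs E: A wins 24–15.
  A vs F: A wins 25–14.
  B vs C: B wins 24–15.
  B vs D: D wins 26–13.
  B vs E: E wins 26–13.
  B vs F: B wins 25–14.
  C vs D: D wins 24–15.
  C vs E: E wins 24–15.
  C vs F: F wins 27–12.
  D vs E: D wins 26–13.
  D vs F: D wins 23–16.
  E vs F: F wins 27–12.
Copeland scores (wins − losses):
  A: 4 − 1 = 3
  B: 2 − 3 = -1
  C: 0 − 5 = -5
  D: 5 − 0 = 5
  E: 2 − 3 = -1
  F: 2 − 3 = -1
D has the best Copeland score.

D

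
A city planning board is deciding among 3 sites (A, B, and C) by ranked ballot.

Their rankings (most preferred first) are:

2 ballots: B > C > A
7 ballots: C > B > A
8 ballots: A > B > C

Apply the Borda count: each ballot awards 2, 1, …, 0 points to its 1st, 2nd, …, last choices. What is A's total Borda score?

16

Borda scores:
  A: 2·0 + 7·0 + 8·2 = 16
  B: 2·2 + 7·1 + 8·1 = 19
  C: 2·1 + 7·2 + 8·0 = 16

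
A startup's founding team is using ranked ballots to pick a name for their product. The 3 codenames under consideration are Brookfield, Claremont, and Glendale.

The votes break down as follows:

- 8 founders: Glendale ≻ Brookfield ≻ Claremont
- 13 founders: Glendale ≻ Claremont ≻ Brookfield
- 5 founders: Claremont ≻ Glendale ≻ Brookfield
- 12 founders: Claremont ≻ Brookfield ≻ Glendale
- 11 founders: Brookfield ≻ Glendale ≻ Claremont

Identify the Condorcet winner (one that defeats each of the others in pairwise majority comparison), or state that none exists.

Glendale

Head-to-head results (49 voters total):
Brookfield vs Claremont: Claremont wins 30–19.
Brookfield vs Glendale: Glendale wins 26–23.
Claremont vs Glendale: Glendale wins 32–17.
Glendale beats each rival — Brookfield (26–23), Claremont (32–17) — so Glendale is the Condorcet winner.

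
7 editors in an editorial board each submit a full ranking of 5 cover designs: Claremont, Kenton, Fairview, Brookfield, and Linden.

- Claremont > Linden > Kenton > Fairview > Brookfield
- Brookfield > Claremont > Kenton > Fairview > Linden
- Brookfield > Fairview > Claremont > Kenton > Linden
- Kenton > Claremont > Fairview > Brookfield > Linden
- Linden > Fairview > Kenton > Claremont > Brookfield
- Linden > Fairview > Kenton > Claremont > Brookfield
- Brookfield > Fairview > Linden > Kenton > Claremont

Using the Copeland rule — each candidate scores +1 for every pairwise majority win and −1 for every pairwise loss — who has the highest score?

Pairwise results:
  Claremont vs Kenton: Kenton wins 4–3.
  Claremont vs Fairview: Fairview wins 4–3.
  Claremont vs Brookfield: Claremont wins 4–3.
  Claremont vs Linden: Claremont wins 4–3.
  Kenton vs Fairview: Fairview wins 4–3.
  Kenton vs Brookfield: Kenton wins 4–3.
  Kenton vs Linden: Linden wins 4–3.
  Fairview vs Brookfield: Fairview wins 4–3.
  Fairview vs Linden: Fairview wins 4–3.
  Brookfield vs Linden: Brookfield wins 4–3.
Copeland scores (wins − losses):
  Claremont: 2 − 2 = 0
  Kenton: 2 − 2 = 0
  Fairview: 4 − 0 = 4
  Brookfield: 1 − 3 = -2
  Linden: 1 − 3 = -2
Fairview has the best Copeland score.

Fairview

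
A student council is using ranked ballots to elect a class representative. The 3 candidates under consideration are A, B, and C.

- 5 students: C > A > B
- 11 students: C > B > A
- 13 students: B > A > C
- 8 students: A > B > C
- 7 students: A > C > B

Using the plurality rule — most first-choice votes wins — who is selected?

C

First-place vote totals:
  A: 15
  B: 13
  C: 16
C has the most first-place votes.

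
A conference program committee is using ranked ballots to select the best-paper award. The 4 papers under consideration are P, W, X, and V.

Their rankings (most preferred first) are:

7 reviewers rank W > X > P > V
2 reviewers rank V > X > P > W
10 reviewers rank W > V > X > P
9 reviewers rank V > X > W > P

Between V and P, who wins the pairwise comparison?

V

Ballots ranking V above P: 2+10+9 = 21.
Ballots ranking P above V: 7.
V wins the head-to-head, 21–7.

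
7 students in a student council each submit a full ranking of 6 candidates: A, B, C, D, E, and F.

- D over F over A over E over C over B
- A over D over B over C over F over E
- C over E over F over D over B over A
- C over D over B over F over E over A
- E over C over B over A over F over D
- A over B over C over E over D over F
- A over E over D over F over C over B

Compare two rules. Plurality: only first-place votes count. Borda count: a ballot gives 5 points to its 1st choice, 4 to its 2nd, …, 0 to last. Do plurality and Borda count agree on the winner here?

Plurality first-place counts: A 3, B 0, C 2, D 1, E 1, F 0 → A.
Borda totals: A 20, B 14, C 21, D 19, E 18, F 13 → C.
The two rules disagree: plurality picks A, Borda picks C.

No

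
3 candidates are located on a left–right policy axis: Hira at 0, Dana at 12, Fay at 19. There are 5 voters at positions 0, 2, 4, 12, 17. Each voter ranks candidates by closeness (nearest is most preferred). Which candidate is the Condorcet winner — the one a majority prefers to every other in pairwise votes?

With single-peaked preferences on a line, the Condorcet winner is the candidate closest to the median voter.
The median voter (position 4) is closest to Hira at 0.
Check: Hira vs Dana — voters closer to Hira: 3 of 5.

Hira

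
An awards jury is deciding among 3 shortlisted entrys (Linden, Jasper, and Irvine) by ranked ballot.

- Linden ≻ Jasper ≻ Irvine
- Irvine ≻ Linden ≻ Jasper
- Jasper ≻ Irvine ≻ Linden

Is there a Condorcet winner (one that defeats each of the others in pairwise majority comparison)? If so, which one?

There is no Condorcet winner

Head-to-head results (3 voters total):
Linden vs Jasper: Linden wins 2–1.
Linden vs Irvine: Irvine wins 2–1.
Jasper vs Irvine: Jasper wins 2–1.
No candidate beats all others: Linden beats Jasper beats Irvine beats Linden, a majority cycle.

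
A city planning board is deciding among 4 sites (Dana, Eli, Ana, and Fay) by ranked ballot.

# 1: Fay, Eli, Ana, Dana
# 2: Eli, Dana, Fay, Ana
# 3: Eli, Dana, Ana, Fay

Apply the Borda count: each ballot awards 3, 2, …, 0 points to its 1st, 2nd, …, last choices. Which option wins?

Borda scores:
  Dana: 0 + 2 + 2 = 4
  Eli: 2 + 3 + 3 = 8
  Ana: 1 + 0 + 1 = 2
  Fay: 3 + 1 + 0 = 4
Eli has the highest total.

Eli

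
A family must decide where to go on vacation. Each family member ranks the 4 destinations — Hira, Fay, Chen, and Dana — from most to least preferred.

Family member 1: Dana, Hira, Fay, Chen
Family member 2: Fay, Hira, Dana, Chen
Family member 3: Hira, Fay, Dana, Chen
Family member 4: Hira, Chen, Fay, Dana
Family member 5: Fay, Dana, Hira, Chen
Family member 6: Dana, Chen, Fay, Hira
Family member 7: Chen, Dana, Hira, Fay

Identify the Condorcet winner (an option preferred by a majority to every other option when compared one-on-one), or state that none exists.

Head-to-head results (7 voters total):
Hira vs Fay: Hira wins 4–3.
Hira vs Chen: Hira wins 5–2.
Hira vs Dana: Dana wins 4–3.
Fay vs Chen: Fay wins 4–3.
Fay vs Dana: Fay wins 4–3.
Chen vs Dana: Dana wins 5–2.
No candidate beats all others: Hira beats Fay beats Dana beats Hira, a majority cycle.

None — there is no Condorcet winner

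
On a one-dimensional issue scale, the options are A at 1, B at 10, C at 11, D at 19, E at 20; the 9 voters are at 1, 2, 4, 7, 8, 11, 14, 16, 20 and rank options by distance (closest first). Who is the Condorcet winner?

With single-peaked preferences on a line, the Condorcet winner is the candidate closest to the median voter.
The median voter (position 8) is closest to B at 10.
Check: B vs E — voters closer to B: 7 of 9.

B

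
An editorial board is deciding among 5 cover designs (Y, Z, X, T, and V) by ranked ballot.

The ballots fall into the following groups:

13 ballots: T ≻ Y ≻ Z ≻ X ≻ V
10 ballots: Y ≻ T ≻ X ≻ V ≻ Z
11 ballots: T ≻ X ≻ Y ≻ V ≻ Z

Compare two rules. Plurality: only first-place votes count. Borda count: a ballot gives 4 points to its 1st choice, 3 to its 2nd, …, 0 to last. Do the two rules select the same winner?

Plurality first-place counts: Y 10, Z 0, X 0, T 24, V 0 → T.
Borda totals: Y 101, Z 26, X 66, T 126, V 21 → T.
The two rules agree on T.

Yes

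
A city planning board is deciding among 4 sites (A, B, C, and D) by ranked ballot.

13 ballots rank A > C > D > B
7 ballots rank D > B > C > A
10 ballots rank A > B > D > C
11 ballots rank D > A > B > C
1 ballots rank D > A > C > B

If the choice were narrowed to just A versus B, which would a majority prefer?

A

Ballots ranking A above B: 13+10+11+1 = 35.
Ballots ranking B above A: 7.
A wins the head-to-head, 35–7.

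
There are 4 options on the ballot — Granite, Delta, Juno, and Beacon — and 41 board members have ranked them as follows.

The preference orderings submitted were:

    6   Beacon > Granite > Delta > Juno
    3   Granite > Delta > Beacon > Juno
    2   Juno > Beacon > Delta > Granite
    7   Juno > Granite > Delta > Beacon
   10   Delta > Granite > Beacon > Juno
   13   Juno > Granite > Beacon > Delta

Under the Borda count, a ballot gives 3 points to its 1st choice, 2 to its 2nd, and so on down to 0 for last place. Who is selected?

Granite

Borda scores:
  Granite: 6·2 + 3·3 + 2·0 + 7·2 + 10·2 + 13·2 = 81
  Delta: 6·1 + 3·2 + 2·1 + 7·1 + 10·3 + 13·0 = 51
  Juno: 6·0 + 3·0 + 2·3 + 7·3 + 10·0 + 13·3 = 66
  Beacon: 6·3 + 3·1 + 2·2 + 7·0 + 10·1 + 13·1 = 48
Granite has the highest total.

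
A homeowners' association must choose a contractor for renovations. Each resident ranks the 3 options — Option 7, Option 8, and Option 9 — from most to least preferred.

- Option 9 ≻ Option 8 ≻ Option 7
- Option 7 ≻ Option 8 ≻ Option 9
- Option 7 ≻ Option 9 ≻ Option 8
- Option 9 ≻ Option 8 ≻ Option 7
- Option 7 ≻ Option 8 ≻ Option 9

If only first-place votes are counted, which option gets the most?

First-place vote totals:
  Option 7: 3
  Option 8: 0
  Option 9: 2
Option 7 has the most first-place votes.

Option 7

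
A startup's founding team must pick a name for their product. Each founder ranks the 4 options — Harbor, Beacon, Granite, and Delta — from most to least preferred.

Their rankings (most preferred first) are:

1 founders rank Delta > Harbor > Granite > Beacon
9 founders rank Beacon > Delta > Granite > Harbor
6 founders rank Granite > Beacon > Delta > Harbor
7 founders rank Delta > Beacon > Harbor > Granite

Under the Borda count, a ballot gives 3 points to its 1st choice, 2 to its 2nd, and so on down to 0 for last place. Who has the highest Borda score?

Borda scores:
  Harbor: 2 + 9·0 + 6·0 + 7·1 = 9
  Beacon: 0 + 9·3 + 6·2 + 7·2 = 53
  Granite: 1 + 9·1 + 6·3 + 7·0 = 28
  Delta: 3 + 9·2 + 6·1 + 7·3 = 48
Beacon has the highest total.

Beacon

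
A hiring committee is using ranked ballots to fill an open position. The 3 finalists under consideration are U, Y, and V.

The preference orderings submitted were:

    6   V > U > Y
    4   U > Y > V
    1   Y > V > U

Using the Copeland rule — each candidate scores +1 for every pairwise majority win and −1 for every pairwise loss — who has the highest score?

Pairwise results:
  U vs Y: U wins 10–1.
  U vs V: V wins 7–4.
  Y vs V: V wins 6–5.
Copeland scores (wins − losses):
  U: 1 − 1 = 0
  Y: 0 − 2 = -2
  V: 2 − 0 = 2
V has the best Copeland score.

V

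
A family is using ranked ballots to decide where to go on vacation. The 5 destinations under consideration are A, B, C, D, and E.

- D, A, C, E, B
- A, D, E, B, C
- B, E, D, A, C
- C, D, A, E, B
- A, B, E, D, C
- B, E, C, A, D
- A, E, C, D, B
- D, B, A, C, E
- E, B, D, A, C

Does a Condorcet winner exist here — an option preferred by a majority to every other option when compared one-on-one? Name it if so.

There is no Condorcet winner

Head-to-head results (9 voters total):
A vs B: A wins 5–4.
A vs C: A wins 7–2.
A vs D: D wins 5–4.
A vs E: A wins 6–3.
B vs C: B wins 6–3.
B vs D: D wins 5–4.
B vs E: E wins 5–4.
C vs D: D wins 6–3.
C vs E: E wins 6–3.
D vs E: E wins 5–4.
No candidate beats all others: A beats E beats D beats A, a majority cycle.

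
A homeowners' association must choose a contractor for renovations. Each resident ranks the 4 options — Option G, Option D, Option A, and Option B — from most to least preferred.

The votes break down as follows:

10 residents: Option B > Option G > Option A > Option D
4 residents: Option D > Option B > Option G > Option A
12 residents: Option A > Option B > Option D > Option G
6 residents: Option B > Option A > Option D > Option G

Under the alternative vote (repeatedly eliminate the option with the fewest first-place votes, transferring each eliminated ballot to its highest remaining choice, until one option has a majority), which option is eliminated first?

Round 1: Option B 16, Option A 12, Option D 4, Option G 0. Option G has the fewest and is eliminated.
Round 2: Option B 16, Option A 12, Option D 4. Option D has the fewest and is eliminated.
Round 3: Option B 20, Option A 12. Option B has a majority.

Option G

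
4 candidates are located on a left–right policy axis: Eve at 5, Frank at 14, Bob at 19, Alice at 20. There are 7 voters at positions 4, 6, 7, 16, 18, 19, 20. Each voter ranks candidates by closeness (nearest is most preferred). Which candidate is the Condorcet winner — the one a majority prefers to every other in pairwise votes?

Frank

With single-peaked preferences on a line, the Condorcet winner is the candidate closest to the median voter.
The median voter (position 16) is closest to Frank at 14.
Check: Frank vs Eve — voters closer to Frank: 4 of 7.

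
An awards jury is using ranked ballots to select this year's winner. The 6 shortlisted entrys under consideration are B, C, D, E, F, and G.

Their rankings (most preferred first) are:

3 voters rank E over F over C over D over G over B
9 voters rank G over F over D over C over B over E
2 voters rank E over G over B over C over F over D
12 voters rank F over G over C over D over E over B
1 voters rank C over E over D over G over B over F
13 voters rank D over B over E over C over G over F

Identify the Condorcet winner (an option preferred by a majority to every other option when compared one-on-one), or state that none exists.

G

Head-to-head results (40 voters total):
B vs C: C wins 25–15.
B vs D: D wins 38–2.
B vs E: B wins 22–18.
B vs F: F wins 24–16.
B vs G: G wins 27–13.
C vs D: D wins 22–18.
C vs E: C wins 22–18.
C vs F: F wins 24–16.
C vs G: G wins 23–17.
D vs E: D wins 34–6.
D vs F: F wins 26–14.
D vs G: G wins 23–17.
E vs F: F wins 21–19.
E vs G: G wins 21–19.
F vs G: G wins 25–15.
G beats each rival — B (27–13), C (23–17), D (23–17), E (21–19), F (25–15) — so G is the Condorcet winner.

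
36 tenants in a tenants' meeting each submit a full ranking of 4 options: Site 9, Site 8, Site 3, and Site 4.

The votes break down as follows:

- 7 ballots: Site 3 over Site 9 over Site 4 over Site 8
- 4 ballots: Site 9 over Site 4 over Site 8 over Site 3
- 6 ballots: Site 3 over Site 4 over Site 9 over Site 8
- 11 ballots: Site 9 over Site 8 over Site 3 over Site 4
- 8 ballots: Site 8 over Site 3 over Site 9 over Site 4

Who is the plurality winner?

Site 9

First-place vote totals:
  Site 9: 15
  Site 8: 8
  Site 3: 13
  Site 4: 0
Site 9 has the most first-place votes.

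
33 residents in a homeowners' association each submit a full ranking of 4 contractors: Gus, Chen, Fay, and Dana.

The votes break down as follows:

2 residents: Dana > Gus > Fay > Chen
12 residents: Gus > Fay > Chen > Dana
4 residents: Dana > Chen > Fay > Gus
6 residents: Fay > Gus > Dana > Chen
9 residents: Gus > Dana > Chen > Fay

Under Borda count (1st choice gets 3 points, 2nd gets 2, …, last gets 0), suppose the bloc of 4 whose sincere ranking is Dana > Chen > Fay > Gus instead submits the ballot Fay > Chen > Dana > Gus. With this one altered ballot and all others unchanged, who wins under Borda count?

Borda totals with the altered ballot: Gus 79, Chen 29, Fay 56, Dana 34.
The winner is unchanged: still Gus.

Gus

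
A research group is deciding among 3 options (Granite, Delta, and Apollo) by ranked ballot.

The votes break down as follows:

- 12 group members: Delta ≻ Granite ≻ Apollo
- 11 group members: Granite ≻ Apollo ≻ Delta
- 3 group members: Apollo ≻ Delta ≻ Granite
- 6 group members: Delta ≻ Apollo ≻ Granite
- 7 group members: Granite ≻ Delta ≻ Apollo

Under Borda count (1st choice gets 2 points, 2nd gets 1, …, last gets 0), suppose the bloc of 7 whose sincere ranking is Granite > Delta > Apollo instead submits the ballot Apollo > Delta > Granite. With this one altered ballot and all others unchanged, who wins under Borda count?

Borda totals with the altered ballot: Granite 34, Delta 46, Apollo 37.
The switch changes the winner from Granite to Delta.

Delta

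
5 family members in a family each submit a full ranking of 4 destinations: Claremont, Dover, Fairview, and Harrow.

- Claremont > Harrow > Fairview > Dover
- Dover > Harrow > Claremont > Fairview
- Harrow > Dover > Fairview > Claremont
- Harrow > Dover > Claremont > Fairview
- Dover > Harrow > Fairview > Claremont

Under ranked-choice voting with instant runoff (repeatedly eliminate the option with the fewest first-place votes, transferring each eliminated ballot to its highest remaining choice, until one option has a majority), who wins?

Harrow

Round 1: Dover 2, Harrow 2, Claremont 1, Fairview 0. Fairview has the fewest and is eliminated.
Round 2: Dover 2, Harrow 2, Claremont 1. Claremont has the fewest and is eliminated.
Round 3: Harrow 3, Dover 2. Harrow has a majority.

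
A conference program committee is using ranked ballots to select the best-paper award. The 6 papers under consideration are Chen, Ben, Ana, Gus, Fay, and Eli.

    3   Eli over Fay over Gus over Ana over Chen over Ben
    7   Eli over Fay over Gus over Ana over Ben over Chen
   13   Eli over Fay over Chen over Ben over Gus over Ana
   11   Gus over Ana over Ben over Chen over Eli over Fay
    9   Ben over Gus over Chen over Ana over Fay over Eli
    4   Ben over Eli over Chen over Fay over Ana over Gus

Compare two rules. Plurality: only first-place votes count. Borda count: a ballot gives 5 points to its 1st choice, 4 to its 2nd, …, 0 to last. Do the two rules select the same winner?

Plurality first-place counts: Chen 0, Ben 13, Ana 0, Gus 11, Fay 0, Eli 23 → Eli.
Borda totals: Chen 103, Ben 131, Ana 86, Gus 134, Fay 109, Eli 142 → Eli.
The two rules agree on Eli.

Yes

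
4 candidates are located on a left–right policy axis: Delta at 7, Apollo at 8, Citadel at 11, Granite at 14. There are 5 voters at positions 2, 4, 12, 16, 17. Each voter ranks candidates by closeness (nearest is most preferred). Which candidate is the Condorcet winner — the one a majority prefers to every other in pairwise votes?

With single-peaked preferences on a line, the Condorcet winner is the candidate closest to the median voter.
The median voter (position 12) is closest to Citadel at 11.
Check: Citadel vs Delta — voters closer to Citadel: 3 of 5.

Citadel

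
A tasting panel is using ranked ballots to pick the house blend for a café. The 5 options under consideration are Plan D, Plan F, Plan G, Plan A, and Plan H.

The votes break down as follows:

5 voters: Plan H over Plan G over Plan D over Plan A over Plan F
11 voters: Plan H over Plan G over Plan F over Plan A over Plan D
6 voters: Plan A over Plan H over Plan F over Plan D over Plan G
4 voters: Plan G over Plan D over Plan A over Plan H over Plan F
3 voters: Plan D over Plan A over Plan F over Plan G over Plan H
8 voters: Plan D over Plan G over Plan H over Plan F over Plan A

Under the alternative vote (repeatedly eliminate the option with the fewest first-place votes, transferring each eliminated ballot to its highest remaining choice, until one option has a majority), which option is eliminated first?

Plan F

Round 1: Plan H 16, Plan D 11, Plan A 6, Plan G 4, Plan F 0. Plan F has the fewest and is eliminated.
Round 2: Plan H 16, Plan D 11, Plan A 6, Plan G 4. Plan G has the fewest and is eliminated.
Round 3: Plan H 16, Plan D 15, Plan A 6. Plan A has the fewest and is eliminated.
Round 4: Plan H 22, Plan D 15. Plan H has a majority.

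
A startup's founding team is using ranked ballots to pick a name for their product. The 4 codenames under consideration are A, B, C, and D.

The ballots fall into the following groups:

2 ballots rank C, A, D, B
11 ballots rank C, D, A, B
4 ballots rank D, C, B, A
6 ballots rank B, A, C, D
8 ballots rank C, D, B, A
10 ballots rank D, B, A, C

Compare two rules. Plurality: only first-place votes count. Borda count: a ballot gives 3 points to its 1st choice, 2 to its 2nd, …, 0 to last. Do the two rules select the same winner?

No

Plurality first-place counts: A 0, B 6, C 21, D 14 → C.
Borda totals: A 37, B 50, C 77, D 82 → D.
The two rules disagree: plurality picks C, Borda picks D.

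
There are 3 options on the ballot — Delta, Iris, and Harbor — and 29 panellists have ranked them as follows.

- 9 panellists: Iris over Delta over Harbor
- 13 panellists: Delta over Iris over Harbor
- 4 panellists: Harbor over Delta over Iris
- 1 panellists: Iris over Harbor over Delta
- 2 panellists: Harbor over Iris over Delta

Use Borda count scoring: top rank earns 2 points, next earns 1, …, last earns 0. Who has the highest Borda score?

Borda scores:
  Delta: 9·1 + 13·2 + 4·1 + 0 + 2·0 = 39
  Iris: 9·2 + 13·1 + 4·0 + 2 + 2·1 = 35
  Harbor: 9·0 + 13·0 + 4·2 + 1 + 2·2 = 13
Delta has the highest total.

Delta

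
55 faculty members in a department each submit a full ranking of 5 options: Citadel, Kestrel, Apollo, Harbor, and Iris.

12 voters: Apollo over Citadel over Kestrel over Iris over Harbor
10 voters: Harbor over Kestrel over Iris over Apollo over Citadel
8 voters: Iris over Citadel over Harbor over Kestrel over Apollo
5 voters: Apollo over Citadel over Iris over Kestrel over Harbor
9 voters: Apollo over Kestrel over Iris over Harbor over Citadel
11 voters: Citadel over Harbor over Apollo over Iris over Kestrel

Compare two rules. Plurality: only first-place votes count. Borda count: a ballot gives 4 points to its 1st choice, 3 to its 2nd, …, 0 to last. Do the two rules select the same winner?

Plurality first-place counts: Citadel 11, Kestrel 0, Apollo 26, Harbor 10, Iris 8 → Apollo.
Borda totals: Citadel 119, Kestrel 94, Apollo 136, Harbor 98, Iris 103 → Apollo.
The two rules agree on Apollo.

Yes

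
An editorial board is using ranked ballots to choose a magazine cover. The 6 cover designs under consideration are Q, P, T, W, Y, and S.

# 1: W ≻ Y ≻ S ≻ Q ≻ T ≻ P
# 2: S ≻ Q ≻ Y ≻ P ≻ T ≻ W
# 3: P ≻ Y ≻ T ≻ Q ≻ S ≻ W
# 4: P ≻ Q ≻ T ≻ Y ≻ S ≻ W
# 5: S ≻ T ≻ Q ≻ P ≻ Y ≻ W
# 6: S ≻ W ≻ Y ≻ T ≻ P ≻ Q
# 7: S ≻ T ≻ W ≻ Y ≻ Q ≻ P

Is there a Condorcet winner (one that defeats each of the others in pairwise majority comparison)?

Yes

Head-to-head results (7 voters total):
Q vs P: Q wins 4–3.
Q vs T: T wins 4–3.
Q vs W: Q wins 4–3.
Q vs Y: Y wins 4–3.
Q vs S: S wins 5–2.
P vs T: T wins 4–3.
P vs W: P wins 4–3.
P vs Y: Y wins 4–3.
P vs S: S wins 5–2.
T vs W: T wins 5–2.
T vs Y: Y wins 4–3.
T vs S: S wins 5–2.
W vs Y: Y wins 4–3.
W vs S: S wins 6–1.
Y vs S: S wins 4–3.
S beats each rival — Q (5–2), P (5–2), T (5–2), W (6–1), Y (4–3) — so S is the Condorcet winner.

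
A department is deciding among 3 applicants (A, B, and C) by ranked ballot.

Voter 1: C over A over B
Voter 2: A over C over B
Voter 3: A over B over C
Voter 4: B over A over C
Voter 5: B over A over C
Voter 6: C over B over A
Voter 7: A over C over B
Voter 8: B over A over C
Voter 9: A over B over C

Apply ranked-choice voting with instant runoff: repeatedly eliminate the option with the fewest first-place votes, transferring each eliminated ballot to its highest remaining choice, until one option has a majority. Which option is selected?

A

Round 1: A 4, B 3, C 2. C has the fewest and is eliminated.
Round 2: A 5, B 4. A has a majority.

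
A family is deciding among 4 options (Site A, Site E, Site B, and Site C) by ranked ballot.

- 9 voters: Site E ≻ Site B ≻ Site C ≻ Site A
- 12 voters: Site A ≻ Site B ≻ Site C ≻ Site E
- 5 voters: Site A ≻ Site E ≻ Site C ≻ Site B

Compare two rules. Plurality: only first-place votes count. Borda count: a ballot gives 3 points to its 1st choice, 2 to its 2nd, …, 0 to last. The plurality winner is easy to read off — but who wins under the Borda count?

Plurality first-place counts: Site A 17, Site E 9, Site B 0, Site C 0 → Site A.
Borda totals: Site A 51, Site E 37, Site B 42, Site C 26 → Site A.

Site A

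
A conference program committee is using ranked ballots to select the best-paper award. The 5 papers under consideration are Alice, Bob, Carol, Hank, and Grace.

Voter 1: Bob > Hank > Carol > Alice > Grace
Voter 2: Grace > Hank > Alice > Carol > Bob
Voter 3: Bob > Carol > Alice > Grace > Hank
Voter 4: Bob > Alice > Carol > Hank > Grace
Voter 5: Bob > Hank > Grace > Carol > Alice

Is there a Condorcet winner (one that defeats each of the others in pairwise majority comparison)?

Yes

Head-to-head results (5 voters total):
Alice vs Bob: Bob wins 4–1.
Alice vs Carol: Carol wins 3–2.
Alice vs Hank: Hank wins 3–2.
Alice vs Grace: Alice wins 3–2.
Bob vs Carol: Bob wins 4–1.
Bob vs Hank: Bob wins 4–1.
Bob vs Grace: Bob wins 4–1.
Carol vs Hank: Hank wins 3–2.
Carol vs Grace: Carol wins 3–2.
Hank vs Grace: Hank wins 3–2.
Bob beats each rival — Alice (4–1), Carol (4–1), Hank (4–1), Grace (4–1) — so Bob is the Condorcet winner.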